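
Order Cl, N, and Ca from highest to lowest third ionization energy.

IE_3 is the cost of taking one more electron from the +2 cation: Cl²⁺ still has 5 valence electrons; N²⁺ still has 3 valence electrons; Ca²⁺ is the bare [Ar] core.
Core electrons are held far more tightly than valence electrons, so Ca tops the IE_3 order.
Valence configurations: Cl²⁺ [Ne]3s²3p³, N²⁺ [He]2s²2p¹.
The numbers (kJ/mol): Cl 3822, N 4578, Ca 4912.
So the third ionization energies run Cl < N < Ca.

Ca > N > Cl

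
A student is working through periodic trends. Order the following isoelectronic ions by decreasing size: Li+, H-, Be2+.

All of these have 2 electrons, so size is governed by nuclear charge alone: the more protons, the stronger the pull on the same electron cloud, and the smaller the ion.
Nuclear charges: Be2+ (Z=4), Li+ (Z=3), H- (Z=1).
Largest to smallest: H- > Li+ > Be2+.

H- > Li+ > Be2+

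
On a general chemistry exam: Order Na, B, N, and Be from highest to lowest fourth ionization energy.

IE_4 is the cost of taking one more electron from the +3 cation: Na³⁺ is already 2 electrons into the core; B³⁺ is the bare [He] core; N³⁺ still has 2 valence electrons; Be³⁺ is already 1 electron into the core.
Breaking into a closed-shell core is much more expensive than removing a leftover valence electron — Na, Be and B have the largest IE_4 here.
Approximate IE_4 values (kJ/mol): Na 9543, B 25026, N 7475, Be 21007.
Hence IE_4: N < Na < Be < B.

B > Be > Na > N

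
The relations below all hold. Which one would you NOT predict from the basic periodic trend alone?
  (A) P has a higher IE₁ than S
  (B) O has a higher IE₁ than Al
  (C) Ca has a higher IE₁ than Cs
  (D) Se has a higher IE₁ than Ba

The general trend: IE₁ increases across a period and decreases down a group.
(A) P (period 3, group 15) vs S (period 3, group 16): the stated order contradicts the simple trend.
(B) O (period 2, group 16) vs Al (period 3, group 13): the stated order agrees with the simple trend.
(C) Ca (period 4, group 2) vs Cs (period 6, group 1): the stated order agrees with the simple trend.
(D) Se (period 4, group 16) vs Ba (period 6, group 2): the stated order agrees with the simple trend.
The exception is (A): S (3p⁴) ionizes more easily than half-filled P (3p³) because the paired 3p electron in S is pushed out by e⁻–e⁻ repulsion.

(A)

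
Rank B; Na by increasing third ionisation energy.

B < Na

The third ionization energy removes an electron from the +2 ion. For each element: B²⁺ still has 1 valence electron; Na²⁺ is already 1 electron into the core.
Pulling an electron out of a noble-gas core costs far more than removing a remaining valence electron, so Na sits at the high end of IE_3.
Tabulated IE_3 (kJ/mol): B 3660, Na 6910.
Overall IE_3 order: B < Na.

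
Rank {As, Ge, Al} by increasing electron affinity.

Al < As < Ge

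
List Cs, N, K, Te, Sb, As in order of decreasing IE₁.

N, As, Te, Sb, K, Cs

N is in period 2, group 15; K is in period 4, group 1; As is in period 4, group 15; Sb is in period 5, group 15; Te is in period 5, group 16; Cs is in period 6, group 1.
Across a period the outer electron is held more tightly (higher IE₁); down a group it sits in a higher shell, more shielded, and comes off more easily.
Neither a single period nor a single group — weigh both effects.
K > Cs: K sits above Cs in group 1, so the down-group effect alone puts K higher.
Sb > K: period and group pull opposite ways; the across-period shift dominates (831 vs 419 kJ/mol).
Te > Sb: Te lies to the right of Sb in period 5, so the across-period effect alone puts Te higher.
As > Te: the two effects oppose for this pair; the down-group effect wins (947 vs 869 kJ/mol).
N > As: they share group 15; the group trend gives N the larger value.
Tabulated first ionization energy (kJ/mol): N 1402, K 419, As 947, Sb 831, Te 869, Cs 376.
So from highest to lowest: N > As > Te > Sb > K > Cs.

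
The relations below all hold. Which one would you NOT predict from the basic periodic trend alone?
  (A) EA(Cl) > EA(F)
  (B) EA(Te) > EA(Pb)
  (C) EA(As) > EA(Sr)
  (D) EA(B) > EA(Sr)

The general trend: electron affinity increases across a period and decreases down a group.
(A) Cl (period 3, group 17) vs F (period 2, group 17): the stated order contradicts the simple trend.
(B) Te (period 5, group 16) vs Pb (period 6, group 14): the stated order agrees with the simple trend.
(C) As (period 4, group 15) vs Sr (period 5, group 2): the stated order agrees with the simple trend.
(D) B (period 2, group 13) vs Sr (period 5, group 2): the stated order agrees with the simple trend.
The exception is (A): F's small 2p subshell makes the incoming electron feel strong e⁻–e⁻ repulsion, so Cl actually releases more energy on gaining an electron.

(A)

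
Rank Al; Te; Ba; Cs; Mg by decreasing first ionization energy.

Te, Mg, Al, Ba, Cs

Mg is in period 3, group 2; Al is in period 3, group 13; Te is in period 5, group 16; Cs is in period 6, group 1; Ba is in period 6, group 2.
IE₁ increases left→right with effective nuclear charge and decreases top→bottom as the valence shell moves farther out.
Here both period and group differ, so the two effects have to be weighed against each other.
Ba > Cs: Ba lies to the right of Cs in period 6, so the across-period effect alone puts Ba higher.
Al > Ba: both effects reinforce here, so Al is clearly the higher of the two.
Mg > Al: this pair runs against the simple trend — see the exception note.
Te > Mg: period and group pull opposite ways; the across-period shift dominates (869 vs 738 kJ/mol).
Note the exception: Mg has a higher first ionization energy than Al, contrary to the simple trend — Al's single 3p electron is easier to remove than one from Mg's filled 3s².
Approximate values (kJ/mol): Mg 738, Al 578, Te 869, Cs 376, Ba 503.
So from highest to lowest: Te > Mg > Al > Ba > Cs.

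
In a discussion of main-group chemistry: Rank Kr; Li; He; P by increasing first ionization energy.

He is in period 1, group 18; Li is in period 2, group 1; P is in period 3, group 15; Kr is in period 4, group 18.
Across a period the outer electron is held more tightly (higher IE₁); down a group it sits in a higher shell, more shielded, and comes off more easily.
Here both period and group differ, so the two effects have to be weighed against each other.
P > Li: period and group pull opposite ways; the across-period shift dominates (1012 vs 520 kJ/mol).
Kr > P: the two effects oppose for this pair; the across-period effect wins (1351 vs 1012 kJ/mol).
He > Kr: they share group 18; the group trend gives He the larger value.
Approximate values (kJ/mol): He 2372, Li 520, P 1012, Kr 1351.
So from lowest to highest: Li < P < Kr < He.

Li, P, Kr, He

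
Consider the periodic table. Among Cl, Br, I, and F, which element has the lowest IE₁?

I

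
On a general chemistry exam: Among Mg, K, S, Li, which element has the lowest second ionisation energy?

Mg

The second ionization energy removes an electron from the +1 ion. For each element: Mg⁺ still has 1 valence electron; K⁺ is the bare [Ar] core; S⁺ still has 5 valence electrons; Li⁺ is the bare [He] core.
Breaking into a closed-shell core is much more expensive than removing a leftover valence electron — K and Li have the largest IE_2 here.
Valence configurations: Mg⁺ [Ne]3s¹, S⁺ [Ne]3s²3p³.
The numbers (kJ/mol): Mg 1451, K 3052, S 2252, Li 7298.
So the second ionization energies run Mg < S < K < Li.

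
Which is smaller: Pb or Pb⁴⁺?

Pb⁴⁺

Forming Pb⁴⁺ removes 4 electrons from Pb. Fewer electrons for the same nuclear charge means less shielding and a higher Z_eff on the remaining electrons.
A cation is smaller than its parent atom: Pb⁴⁺ < Pb.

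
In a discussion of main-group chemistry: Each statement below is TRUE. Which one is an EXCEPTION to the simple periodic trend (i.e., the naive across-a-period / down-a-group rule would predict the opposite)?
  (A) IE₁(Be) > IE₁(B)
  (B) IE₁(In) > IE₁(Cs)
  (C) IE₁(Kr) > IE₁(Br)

(A)

The general trend: first ionization energy increases across a period and decreases down a group.
(A) Be (period 2, group 2) vs B (period 2, group 13): the stated order contradicts the simple trend.
(B) In (period 5, group 13) vs Cs (period 6, group 1): the stated order agrees with the simple trend.
(C) Kr (period 4, group 18) vs Br (period 4, group 17): the stated order agrees with the simple trend.
The exception is (A): removing B's lone 2p electron is easier than breaking Be's filled 2s².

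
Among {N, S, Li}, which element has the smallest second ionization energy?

S

After 1 electron has been removed, what remains? N⁺ still has 4 valence electrons; S⁺ still has 5 valence electrons; Li⁺ is the bare [He] core.
Core electrons are held far more tightly than valence electrons, so Li tops the IE_2 order.
Valence configurations: N⁺ [He]2s²2p², S⁺ [Ne]3s²3p³.
The numbers (kJ/mol): N 2856, S 2252, Li 7298.
Overall IE_2 order: S < N < Li.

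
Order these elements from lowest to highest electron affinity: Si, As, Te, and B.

B < As < Si < Te

B is in period 2, group 13; Si is in period 3, group 14; As is in period 4, group 15; Te is in period 5, group 16.
Adding an electron releases more energy for atoms nearer the top right (short of the noble gases).
These sit on a diagonal, where the across-period and down-group effects partly cancel.
As > B: period and group pull opposite ways; the across-period shift dominates (78 vs 27 kJ/mol).
Si > As: period and group pull opposite ways; the down-group shift dominates (134 vs 78 kJ/mol).
Te > Si: the two effects oppose for this pair; the across-period effect wins (190 vs 134 kJ/mol).
Approximate values (kJ/mol): B 27, Si 134, As 78, Te 190.
So from lowest to highest: B < As < Si < Te.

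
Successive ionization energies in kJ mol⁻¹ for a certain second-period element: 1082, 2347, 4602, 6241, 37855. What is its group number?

Group 14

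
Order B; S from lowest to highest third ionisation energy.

After 2 electrons have been removed, what remains? B²⁺ still has 1 valence electron; S²⁺ still has 4 valence electrons.
All are still removing valence electrons, so compare the +2 ions as you would atoms: IE_3 generally rises across a period (higher Z_eff) and falls down a group (larger shell), subject to the usual subshell exceptions.
Valence configurations: B²⁺ [He]2s¹, S²⁺ [Ne]3s²3p².
The numbers (kJ/mol): B 3660, S 3357.
Overall IE_3 order: S < B.

S < B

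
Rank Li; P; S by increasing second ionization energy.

After 1 electron has been removed, what remains? Li⁺ is the bare [He] core; P⁺ still has 4 valence electrons; S⁺ still has 5 valence electrons.
Pulling an electron out of a noble-gas core costs far more than removing a remaining valence electron, so Li sits at the high end of IE_2.
Valence configurations: P⁺ [Ne]3s²3p², S⁺ [Ne]3s²3p³.
Tabulated IE_2 (kJ/mol): Li 7298, P 1907, S 2252.
So the second ionization energies run P < S < Li.

P < S < Li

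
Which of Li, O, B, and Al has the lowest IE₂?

The second ionization energy removes an electron from the +1 ion. For each element: Li⁺ is the bare [He] core; O⁺ still has 5 valence electrons; B⁺ still has 2 valence electrons; Al⁺ still has 2 valence electrons.
Breaking into a closed-shell core is much more expensive than removing a leftover valence electron — Li has the largest IE_2 here.
Valence configurations: O⁺ [He]2s²2p³, B⁺ [He]2s², Al⁺ [Ne]3s².
Tabulated IE_2 (kJ/mol): Li 7298, O 3388, B 2427, Al 1817.
So the second ionization energies run Al < B < O < Li.

Al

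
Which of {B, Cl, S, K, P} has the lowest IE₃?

After 2 electrons have been removed, what remains? B²⁺ still has 1 valence electron; Cl²⁺ still has 5 valence electrons; S²⁺ still has 4 valence electrons; K²⁺ is already 1 electron into the core; P²⁺ still has 3 valence electrons.
Pulling an electron out of a noble-gas core costs far more than removing a remaining valence electron, so K sits at the high end of IE_3.
Valence configurations: B²⁺ [He]2s¹, Cl²⁺ [Ne]3s²3p³, S²⁺ [Ne]3s²3p², P²⁺ [Ne]3s²3p¹.
The numbers (kJ/mol): B 3660, Cl 3822, S 3357, K 4420, P 2914.
Overall IE_3 order: P < S < B < Cl < K.

P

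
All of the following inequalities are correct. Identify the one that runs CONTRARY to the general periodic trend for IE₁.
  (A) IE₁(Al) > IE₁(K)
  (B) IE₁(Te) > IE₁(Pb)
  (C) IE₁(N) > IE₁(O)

(C)

The general trend: IE₁ increases across a period and decreases down a group.
(A) Al (period 3, group 13) vs K (period 4, group 1): the stated order agrees with the simple trend.
(B) Te (period 5, group 16) vs Pb (period 6, group 14): the stated order agrees with the simple trend.
(C) N (period 2, group 15) vs O (period 2, group 16): the stated order contradicts the simple trend.
The exception is (C): pairing an electron in O's 2p⁴ costs repulsion energy, so O ionizes more easily than half-filled N (2p³).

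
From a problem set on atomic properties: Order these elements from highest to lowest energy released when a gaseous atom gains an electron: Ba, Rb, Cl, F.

F is in period 2, group 17; Cl is in period 3, group 17; Rb is in period 5, group 1; Ba is in period 6, group 2.
Atoms with high Z_eff and room in the valence shell (especially the halogens) have the most exothermic electron affinities.
These span different periods and groups, so the two trends combine.
Rb > Ba: the two effects oppose for this pair; the down-group effect wins (47 vs 14 kJ/mol).
F > Rb: both effects reinforce here, so F is clearly the higher of the two.
Cl > F: this pair runs against the simple trend — see the exception note.
Note the exception: Cl has a higher electron affinity than F, contrary to the simple trend — F's small 2p subshell makes the incoming electron feel strong e⁻–e⁻ repulsion, so Cl actually releases more energy on gaining an electron.
For reference (kJ/mol): F 328, Cl 349, Rb 47, Ba 14.
So from highest to lowest: Cl > F > Rb > Ba.

Cl, F, Rb, Ba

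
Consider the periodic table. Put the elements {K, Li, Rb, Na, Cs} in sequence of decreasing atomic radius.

Li is in period 2, group 1; Na is in period 3, group 1; K is in period 4, group 1; Rb is in period 5, group 1; Cs is in period 6, group 1.
Atomic radius shrinks across a period as nuclear charge pulls the same shell inward, and grows down a group as new shells are added.
All are in group 1, so atomic radius increases down the group.
So from largest to smallest: Cs > Rb > K > Na > Li.

Cs > Rb > K > Na > Li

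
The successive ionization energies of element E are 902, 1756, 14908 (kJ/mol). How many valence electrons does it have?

2

Look for the largest jump between consecutive ionization energies: IE3/IE2 ≈ 8.5, far larger than any earlier ratio.
That jump marks the point where a core electron is being removed. So the atom has 2 valence electrons.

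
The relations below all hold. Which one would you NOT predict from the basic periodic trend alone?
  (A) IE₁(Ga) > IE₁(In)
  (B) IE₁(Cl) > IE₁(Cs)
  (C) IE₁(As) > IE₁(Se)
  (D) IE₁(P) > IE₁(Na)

(C)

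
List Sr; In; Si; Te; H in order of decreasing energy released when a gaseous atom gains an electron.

Te > Si > H > In > Sr

H is in period 1, group 1; Si is in period 3, group 14; Sr is in period 5, group 2; In is in period 5, group 13; Te is in period 5, group 16.
Adding an electron releases more energy for atoms nearer the top right (short of the noble gases).
Neither a single period nor a single group — weigh both effects.
In > Sr: both are in period 5; the period trend gives In the larger value.
H > In: period and group pull opposite ways; the down-group shift dominates (73 vs 29 kJ/mol).
Si > H: the two effects oppose for this pair; the across-period effect wins (134 vs 73 kJ/mol).
Te > Si: period and group pull opposite ways; the across-period shift dominates (190 vs 134 kJ/mol).
For reference (kJ/mol): H 73, Si 134, Sr 5, In 29, Te 190.
So from highest to lowest: Te > Si > H > In > Sr.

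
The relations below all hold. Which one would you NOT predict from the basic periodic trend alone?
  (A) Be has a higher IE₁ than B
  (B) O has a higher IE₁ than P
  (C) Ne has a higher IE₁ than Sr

The general trend: IE₁ increases across a period and decreases down a group.
(A) Be (period 2, group 2) vs B (period 2, group 13): the stated order contradicts the simple trend.
(B) O (period 2, group 16) vs P (period 3, group 15): the stated order agrees with the simple trend.
(C) Ne (period 2, group 18) vs Sr (period 5, group 2): the stated order agrees with the simple trend.
The exception is (A): removing B's lone 2p electron is easier than breaking Be's filled 2s².

(A)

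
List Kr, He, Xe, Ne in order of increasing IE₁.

Xe, Kr, Ne, He

Across a period the outer electron is held more tightly (higher IE₁); down a group it sits in a higher shell, more shielded, and comes off more easily.
All are in group 18, so first ionization energy increases up the group.
So from lowest to highest: Xe < Kr < Ne < He.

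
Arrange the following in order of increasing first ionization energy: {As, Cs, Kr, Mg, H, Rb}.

Cs, Rb, Mg, As, H, Kr

Removing the outermost electron gets harder across a period and easier down a group.
Here both period and group differ, so the two effects have to be weighed against each other.
Rb > Cs: they share group 1; the group trend gives Rb the larger value.
Mg > Rb: both effects reinforce here, so Mg is clearly the higher of the two.
As > Mg: period and group pull opposite ways; the across-period shift dominates (947 vs 738 kJ/mol).
H > As: the two effects oppose for this pair; the down-group effect wins (1312 vs 947 kJ/mol).
Kr > H: the two effects oppose for this pair; the across-period effect wins (1351 vs 1312 kJ/mol).
Tabulated first ionization energy (kJ/mol): H 1312, Mg 738, As 947, Kr 1351, Rb 403, Cs 376.
So from lowest to highest: Cs < Rb < Mg < As < H < Kr.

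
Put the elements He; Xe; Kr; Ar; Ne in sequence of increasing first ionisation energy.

Xe < Kr < Ar < Ne < He

He is in period 1, group 18; Ne is in period 2, group 18; Ar is in period 3, group 18; Kr is in period 4, group 18; Xe is in period 5, group 18.
First ionization energy rises across a period (greater Z_eff holds electrons more tightly) and falls down a group (valence electrons are farther from the nucleus).
All are in group 18, so first ionization energy increases up the group.
So from lowest to highest: Xe < Kr < Ar < Ne < He.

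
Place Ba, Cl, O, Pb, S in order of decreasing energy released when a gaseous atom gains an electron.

O is in period 2, group 16; S is in period 3, group 16; Cl is in period 3, group 17; Ba is in period 6, group 2; Pb is in period 6, group 14.
Electron affinity generally becomes more exothermic across a period toward the halogens and less exothermic down a group.
These span different periods and groups, so the two trends combine.
Pb > Ba: Pb lies to the right of Ba in period 6, so the across-period effect alone puts Pb higher.
O > Pb: relative to Pb, both the across-period and down-group shifts push O's electron affinity up.
S > O: this pair runs against the simple trend — see the exception note.
Cl > S: both are in period 3; the period trend gives Cl the larger value.
Note the exception: S has a higher electron affinity than O, contrary to the simple trend — the compact 2p subshell of O repels the added electron more than S's larger 3p does.
Approximate values (kJ/mol): O 141, S 200, Cl 349, Ba 14, Pb 35.
So from highest to lowest: Cl > S > O > Pb > Ba.

Cl, S, O, Pb, Ba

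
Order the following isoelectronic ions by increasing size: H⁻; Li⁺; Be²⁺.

All of these have 2 electrons, so size is governed by nuclear charge alone: the more protons, the stronger the pull on the same electron cloud, and the smaller the ion.
Nuclear charges: Be²⁺ (Z=4), Li⁺ (Z=3), H⁻ (Z=1).
Smallest to largest: Be²⁺ < Li⁺ < H⁻.

Be²⁺, Li⁺, H⁻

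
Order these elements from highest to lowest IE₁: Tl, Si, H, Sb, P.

H is in period 1, group 1; Si is in period 3, group 14; P is in period 3, group 15; Sb is in period 5, group 15; Tl is in period 6, group 13.
Across a period the outer electron is held more tightly (higher IE₁); down a group it sits in a higher shell, more shielded, and comes off more easily.
Here both period and group differ, so the two effects have to be weighed against each other.
Si > Tl: relative to Tl, both the across-period and down-group shifts push Si's first ionization energy up.
Sb > Si: period and group pull opposite ways; the across-period shift dominates (831 vs 786 kJ/mol).
P > Sb: P sits above Sb in group 15, so the down-group effect alone puts P higher.
H > P: the two effects oppose for this pair; the down-group effect wins (1312 vs 1012 kJ/mol).
Approximate values (kJ/mol): H 1312, Si 786, P 1012, Sb 831, Tl 589.
So from highest to lowest: H > P > Sb > Si > Tl.

H > P > Sb > Si > Tl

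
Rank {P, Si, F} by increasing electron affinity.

F is in period 2, group 17; Si is in period 3, group 14; P is in period 3, group 15.
Electron affinity generally becomes more exothermic across a period toward the halogens and less exothermic down a group.
Here both period and group differ, so the two effects have to be weighed against each other.
Si > P: this pair runs against the simple trend — see the exception note.
F > Si: relative to Si, both the across-period and down-group shifts push F's electron affinity up.
Note the exception: Si has a higher electron affinity than P, contrary to the simple trend — adding an electron to P's half-filled 3p³ is unfavourable, so Si (3p²) has the more exothermic EA.
Tabulated electron affinity (kJ/mol): F 328, Si 134, P 72.
So from lowest to highest: P < Si < F.

P < Si < F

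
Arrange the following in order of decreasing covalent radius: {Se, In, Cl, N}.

N is in period 2, group 15; Cl is in period 3, group 17; Se is in period 4, group 16; In is in period 5, group 13.
Radius decreases left→right (rising Z_eff, same n) and increases top→bottom (higher n).
These span different periods and groups, so the two trends combine.
Cl > N: period and group pull opposite ways; the down-group shift dominates (99 vs 71 pm).
Se > Cl: both effects reinforce here, so Se is clearly the larger of the two.
In > Se: relative to Se, both the across-period and down-group shifts push In's atomic radius up.
For reference (pm): N 71, Cl 99, Se 116, In 142.
So from largest to smallest: In > Se > Cl > N.

In, Se, Cl, N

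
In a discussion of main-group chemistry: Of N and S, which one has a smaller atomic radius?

N

N is in period 2, group 15; S is in period 3, group 16.
Atomic radius shrinks across a period as nuclear charge pulls the same shell inward, and grows down a group as new shells are added.
A diagonal step moves right (one effect) and down (the opposite effect) at once.
S > N: period and group pull opposite ways; the down-group shift dominates (103 vs 71 pm).
Tabulated atomic radius (pm): N 71, S 103.
So N has the smaller atomic radius (N < S).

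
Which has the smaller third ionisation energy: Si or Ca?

The third ionization energy removes an electron from the +2 ion. For each element: Si²⁺ still has 2 valence electrons; Ca²⁺ is the bare [Ar] core.
Pulling an electron out of a noble-gas core costs far more than removing a remaining valence electron, so Ca sits at the high end of IE_3.
Tabulated IE_3 (kJ/mol): Si 3232, Ca 4912.
Hence IE_3: Si < Ca.

Si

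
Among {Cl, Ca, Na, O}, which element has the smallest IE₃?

Consider each +2 ion: Cl²⁺ still has 5 valence electrons; Ca²⁺ is the bare [Ar] core; Na²⁺ is already 1 electron into the core; O²⁺ still has 4 valence electrons.
Usually core removal costs more than valence removal, but here the competition is close: a tightly held n=2 valence electron can cost more to remove than an n=3 core electron, so the actual values have to decide it.
Valence configurations: Cl²⁺ [Ne]3s²3p³, O²⁺ [He]2s²2p².
The numbers (kJ/mol): Cl 3822, Ca 4912, Na 6910, O 5300.
Putting it together, IE_3: Cl < Ca < O < Na.

Cl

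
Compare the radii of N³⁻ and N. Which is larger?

Forming N³⁻ adds 3 electrons to N. More electron–electron repulsion in the same shell, with unchanged nuclear charge, lets the cloud expand.
An anion is larger than its parent atom: N³⁻ > N.

N³⁻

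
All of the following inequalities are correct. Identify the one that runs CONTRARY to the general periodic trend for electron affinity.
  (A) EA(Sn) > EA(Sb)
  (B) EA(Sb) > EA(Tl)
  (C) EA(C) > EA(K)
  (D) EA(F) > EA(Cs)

The general trend: electron affinity increases across a period and decreases down a group.
(A) Sn (period 5, group 14) vs Sb (period 5, group 15): the stated order contradicts the simple trend.
(B) Sb (period 5, group 15) vs Tl (period 6, group 13): the stated order agrees with the simple trend.
(C) C (period 2, group 14) vs K (period 4, group 1): the stated order agrees with the simple trend.
(D) F (period 2, group 17) vs Cs (period 6, group 1): the stated order agrees with the simple trend.
The exception is (A): adding an electron to Sb's half-filled 5p³ is unfavourable, so Sn has the more exothermic EA.

(A)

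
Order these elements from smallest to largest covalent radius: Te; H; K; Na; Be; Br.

H < Be < Br < Te < Na < K

H is in period 1, group 1; Be is in period 2, group 2; Na is in period 3, group 1; K is in period 4, group 1; Br is in period 4, group 17; Te is in period 5, group 16.
Radius decreases left→right (rising Z_eff, same n) and increases top→bottom (higher n).
Here both period and group differ, so the two effects have to be weighed against each other.
Be > H: period and group pull opposite ways; the down-group shift dominates (102 vs 32 pm).
Br > Be: period and group pull opposite ways; the down-group shift dominates (114 vs 102 pm).
Te > Br: relative to Br, both the across-period and down-group shifts push Te's atomic radius up.
Na > Te: period and group pull opposite ways; the across-period shift dominates (155 vs 136 pm).
K > Na: K sits below Na in group 1, so the down-group effect alone puts K larger.
Tabulated atomic radius (pm): H 32, Be 102, Na 155, K 196, Br 114, Te 136.
So from smallest to largest: H < Be < Br < Te < Na < K.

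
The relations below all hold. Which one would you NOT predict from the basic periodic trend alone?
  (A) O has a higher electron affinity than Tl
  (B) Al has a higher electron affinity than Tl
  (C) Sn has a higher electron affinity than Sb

The general trend: electron affinity increases across a period and decreases down a group.
(A) O (period 2, group 16) vs Tl (period 6, group 13): the stated order agrees with the simple trend.
(B) Al (period 3, group 13) vs Tl (period 6, group 13): the stated order agrees with the simple trend.
(C) Sn (period 5, group 14) vs Sb (period 5, group 15): the stated order contradicts the simple trend.
The exception is (C): adding an electron to Sb's half-filled 5p³ is unfavourable, so Sn has the more exothermic EA.

(C)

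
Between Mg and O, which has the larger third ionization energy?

Mg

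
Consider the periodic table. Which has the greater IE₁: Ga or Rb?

Ga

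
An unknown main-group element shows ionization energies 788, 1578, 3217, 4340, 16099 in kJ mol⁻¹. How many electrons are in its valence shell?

4

Look for the largest jump between consecutive ionization energies: IE5/IE4 ≈ 3.7, far larger than any earlier ratio.
That jump marks the point where a core electron is being removed. So the atom has 4 valence electrons.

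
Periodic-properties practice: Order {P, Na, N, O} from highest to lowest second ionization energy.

After 1 electron has been removed, what remains? P⁺ still has 4 valence electrons; Na⁺ is the bare [Ne] core; N⁺ still has 4 valence electrons; O⁺ still has 5 valence electrons.
Core electrons are held far more tightly than valence electrons, so Na tops the IE_2 order.
Valence configurations: P⁺ [Ne]3s²3p², N⁺ [He]2s²2p², O⁺ [He]2s²2p³.
Approximate IE_2 values (kJ/mol): P 1907, Na 4562, N 2856, O 3388.
Overall IE_2 order: P < N < O < Na.

Na > O > N > P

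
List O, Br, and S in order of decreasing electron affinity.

Br > S > O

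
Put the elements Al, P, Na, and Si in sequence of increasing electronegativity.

Na, Al, Si, P

EN rises left→right (higher Z_eff, smaller atoms) and falls top→bottom (larger, more shielded atoms).
All lie in period 3, so electronegativity increases left to right.
So from lowest to highest: Na < Al < Si < P.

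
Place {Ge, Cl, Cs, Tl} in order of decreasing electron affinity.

Cl is in period 3, group 17; Ge is in period 4, group 14; Cs is in period 6, group 1; Tl is in period 6, group 13.
EA tends to increase across a period and decrease down a group, though the pattern is less regular than for IE or radius.
These span different periods and groups, so the two trends combine.
Cs > Tl: this pair runs against the simple trend — see the exception note.
Ge > Cs: relative to Cs, both the across-period and down-group shifts push Ge's electron affinity up.
Cl > Ge: relative to Ge, both the across-period and down-group shifts push Cl's electron affinity up.
Note the exception: Cs has a higher electron affinity than Tl, contrary to the simple trend — Tl's ns²np¹ configuration gives only a small electron affinity — the sparsely filled np subshell binds an added electron weakly.
Tabulated electron affinity (kJ/mol): Cl 349, Ge 119, Cs 46, Tl 19.
So from highest to lowest: Cl > Ge > Cs > Tl.

Cl, Ge, Cs, Tl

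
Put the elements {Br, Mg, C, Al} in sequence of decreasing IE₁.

C is in period 2, group 14; Mg is in period 3, group 2; Al is in period 3, group 13; Br is in period 4, group 17.
IE₁ increases left→right with effective nuclear charge and decreases top→bottom as the valence shell moves farther out.
These span different periods and groups, so the two trends combine.
Mg > Al: this pair runs against the simple trend — see the exception note.
C > Mg: both effects reinforce here, so C is clearly the higher of the two.
Br > C: the two effects oppose for this pair; the across-period effect wins (1140 vs 1086 kJ/mol).
Note the exception: Mg has a higher first ionization energy than Al, contrary to the simple trend — Al's single 3p electron is easier to remove than one from Mg's filled 3s².
For reference (kJ/mol): C 1086, Mg 738, Al 578, Br 1140.
So from highest to lowest: Br > C > Mg > Al.

Br > C > Mg > Al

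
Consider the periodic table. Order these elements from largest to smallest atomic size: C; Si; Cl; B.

Radius decreases left→right (rising Z_eff, same n) and increases top→bottom (higher n).
Neither a single period nor a single group — weigh both effects.
B > C: B lies to the left of C in period 2, so the across-period effect alone puts B larger.
Cl > B: the two effects oppose for this pair; the down-group effect wins (99 vs 85 pm).
Si > Cl: Si lies to the left of Cl in period 3, so the across-period effect alone puts Si larger.
Approximate values (pm): B 85, C 75, Si 116, Cl 99.
So from largest to smallest: Si > Cl > B > C.

Si, Cl, B, C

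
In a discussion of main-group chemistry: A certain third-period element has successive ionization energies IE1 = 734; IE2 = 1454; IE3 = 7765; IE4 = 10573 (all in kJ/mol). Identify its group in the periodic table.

Group 2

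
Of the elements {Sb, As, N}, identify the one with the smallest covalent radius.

N is in period 2, group 15; As is in period 4, group 15; Sb is in period 5, group 15.
Radius decreases left→right (rising Z_eff, same n) and increases top→bottom (higher n).
All are in group 15, so atomic radius increases down the group.
The smallest covalent radius among these belongs to N.

N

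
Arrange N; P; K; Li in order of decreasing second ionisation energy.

Li, K, N, P

IE_2 is the cost of taking one more electron from the +1 cation: N⁺ still has 4 valence electrons; P⁺ still has 4 valence electrons; K⁺ is the bare [Ar] core; Li⁺ is the bare [He] core.
Pulling an electron out of a noble-gas core costs far more than removing a remaining valence electron, so K and Li sit at the high end of IE_2.
Valence configurations: N⁺ [He]2s²2p², P⁺ [Ne]3s²3p².
Tabulated IE_2 (kJ/mol): N 2856, P 1907, K 3052, Li 7298.
Hence IE_2: P < N < K < Li.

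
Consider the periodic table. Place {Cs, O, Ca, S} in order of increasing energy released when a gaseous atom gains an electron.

Ca, Cs, O, S

O is in period 2, group 16; S is in period 3, group 16; Ca is in period 4, group 2; Cs is in period 6, group 1.
EA tends to increase across a period and decrease down a group, though the pattern is less regular than for IE or radius.
Neither a single period nor a single group — weigh both effects.
Cs > Ca: this pair runs against the simple trend — see the exception note.
O > Cs: both effects reinforce here, so O is clearly the higher of the two.
S > O: this pair runs against the simple trend — see the exception note.
Note the exception: Cs has a higher electron affinity than Ca, contrary to the simple trend — adding an electron to Ca (ns²) has to open a new, higher-energy np subshell, which is unfavourable.
Note the exception: S has a higher electron affinity than O, contrary to the simple trend — the compact 2p subshell of O repels the added electron more than S's larger 3p does.
For reference (kJ/mol): O 141, S 200, Ca 2, Cs 46.
So from lowest to highest: Ca < Cs < O < S.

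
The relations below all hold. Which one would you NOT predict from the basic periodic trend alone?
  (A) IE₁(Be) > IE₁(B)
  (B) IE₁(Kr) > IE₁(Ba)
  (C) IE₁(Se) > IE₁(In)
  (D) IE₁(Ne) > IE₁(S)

The general trend: first ionisation energy increases across a period and decreases down a group.
(A) Be (period 2, group 2) vs B (period 2, group 13): the stated order contradicts the simple trend.
(B) Kr (period 4, group 18) vs Ba (period 6, group 2): the stated order agrees with the simple trend.
(C) Se (period 4, group 16) vs In (period 5, group 13): the stated order agrees with the simple trend.
(D) Ne (period 2, group 18) vs S (period 3, group 16): the stated order agrees with the simple trend.
The exception is (A): removing B's lone 2p electron is easier than breaking Be's filled 2s².

(A)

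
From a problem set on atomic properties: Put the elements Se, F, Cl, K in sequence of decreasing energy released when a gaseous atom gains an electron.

Cl, F, Se, K

F is in period 2, group 17; Cl is in period 3, group 17; K is in period 4, group 1; Se is in period 4, group 16.
Electron affinity generally becomes more exothermic across a period toward the halogens and less exothermic down a group.
These span different periods and groups, so the two trends combine.
Se > K: Se lies to the right of K in period 4, so the across-period effect alone puts Se higher.
F > Se: both effects reinforce here, so F is clearly the higher of the two.
Cl > F: this pair runs against the simple trend — see the exception note.
Note the exception: Cl has a higher electron affinity than F, contrary to the simple trend — F's small 2p subshell makes the incoming electron feel strong e⁻–e⁻ repulsion, so Cl actually releases more energy on gaining an electron.
Tabulated electron affinity (kJ/mol): F 328, Cl 349, K 48, Se 195.
So from highest to lowest: Cl > F > Se > K.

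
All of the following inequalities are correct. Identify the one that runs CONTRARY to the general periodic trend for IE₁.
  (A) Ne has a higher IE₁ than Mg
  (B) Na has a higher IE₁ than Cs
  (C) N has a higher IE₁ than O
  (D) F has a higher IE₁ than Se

(C)

The general trend: IE₁ increases across a period and decreases down a group.
(A) Ne (period 2, group 18) vs Mg (period 3, group 2): the stated order agrees with the simple trend.
(B) Na (period 3, group 1) vs Cs (period 6, group 1): the stated order agrees with the simple trend.
(C) N (period 2, group 15) vs O (period 2, group 16): the stated order contradicts the simple trend.
(D) F (period 2, group 17) vs Se (period 4, group 16): the stated order agrees with the simple trend.
The exception is (C): pairing an electron in O's 2p⁴ costs repulsion energy, so O ionizes more easily than half-filled N (2p³).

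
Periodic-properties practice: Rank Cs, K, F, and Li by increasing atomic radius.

Li is in period 2, group 1; F is in period 2, group 17; K is in period 4, group 1; Cs is in period 6, group 1.
Moving right in a period, electrons are added to the same shell under a stronger nuclear pull, so atoms get smaller; moving down, a new shell is opened and atoms get larger.
These span different periods and groups, so the two trends combine.
Li > F: both are in period 2; the period trend gives Li the larger value.
K > Li: K sits below Li in group 1, so the down-group effect alone puts K larger.
Cs > K: they share group 1; the group trend gives Cs the larger value.
Tabulated atomic radius (pm): Li 133, F 64, K 196, Cs 232.
So from smallest to largest: F < Li < K < Cs.

F < Li < K < Cs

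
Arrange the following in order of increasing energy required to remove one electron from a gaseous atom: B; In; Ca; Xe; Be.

In < Ca < B < Be < Xe

Across a period the outer electron is held more tightly (higher IE₁); down a group it sits in a higher shell, more shielded, and comes off more easily.
Here both period and group differ, so the two effects have to be weighed against each other.
Ca > In: the two effects oppose for this pair; the down-group effect wins (590 vs 558 kJ/mol).
B > Ca: both effects reinforce here, so B is clearly the higher of the two.
Be > B: this pair runs against the simple trend — see the exception note.
Xe > Be: the two effects oppose for this pair; the across-period effect wins (1170 vs 900 kJ/mol).
Note the exception: Be has a higher first ionization energy than B, contrary to the simple trend — removing B's lone 2p electron is easier than breaking Be's filled 2s².
Approximate values (kJ/mol): Be 900, B 801, Ca 590, In 558, Xe 1170.
So from lowest to highest: In < Ca < B < Be < Xe.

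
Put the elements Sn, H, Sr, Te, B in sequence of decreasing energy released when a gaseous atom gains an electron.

Adding an electron releases more energy for atoms nearer the top right (short of the noble gases).
These span different periods and groups, so the two trends combine.
B > Sr: relative to Sr, both the across-period and down-group shifts push B's electron affinity up.
H > B: the two effects oppose for this pair; the down-group effect wins (73 vs 27 kJ/mol).
Sn > H: period and group pull opposite ways; the across-period shift dominates (107 vs 73 kJ/mol).
Te > Sn: Te lies to the right of Sn in period 5, so the across-period effect alone puts Te higher.
Approximate values (kJ/mol): H 73, B 27, Sr 5, Sn 107, Te 190.
So from highest to lowest: Te > Sn > H > B > Sr.

Te > Sn > H > B > Sr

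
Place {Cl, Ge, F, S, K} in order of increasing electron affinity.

K, Ge, S, F, Cl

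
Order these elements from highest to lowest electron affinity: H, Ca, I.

EA tends to increase across a period and decrease down a group, though the pattern is less regular than for IE or radius.
Here both period and group differ, so the two effects have to be weighed against each other.
H > Ca: period and group pull opposite ways; the down-group shift dominates (73 vs 2 kJ/mol).
I > H: period and group pull opposite ways; the across-period shift dominates (295 vs 73 kJ/mol).
For reference (kJ/mol): H 73, Ca 2, I 295.
So from highest to lowest: I > H > Ca.

I > H > Ca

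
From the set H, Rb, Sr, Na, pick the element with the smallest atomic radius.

H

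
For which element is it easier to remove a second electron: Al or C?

Al

Consider each +1 ion: Al⁺ still has 2 valence electrons; C⁺ still has 3 valence electrons.
All are still removing valence electrons, so compare the +1 ions as you would atoms: IE_2 generally rises across a period (higher Z_eff) and falls down a group (larger shell), subject to the usual subshell exceptions.
Valence configurations: Al⁺ [Ne]3s², C⁺ [He]2s²2p¹.
The numbers (kJ/mol): Al 1817, C 2353.
So the second ionization energies run Al < C.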